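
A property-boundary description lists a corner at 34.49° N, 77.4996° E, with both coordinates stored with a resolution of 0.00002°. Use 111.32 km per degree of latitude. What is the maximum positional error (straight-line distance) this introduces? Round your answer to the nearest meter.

With a 0.00002° grid the true value lies within half a step, ±0.00002°/2 = ±1e-05°, of the stored one.
N–S: 1e-05° × 111320 m/° = 1.1132 m.
Longitude error → 1e-05 × 111320 × cos 34.49° = 1e-05 × 111320 × 0.8242 ≈ 0.917527 m.
Worst case both components are at the extreme and orthogonal: √(1.1132² + 0.917527²) ≈ 1.44259 m.

1 meters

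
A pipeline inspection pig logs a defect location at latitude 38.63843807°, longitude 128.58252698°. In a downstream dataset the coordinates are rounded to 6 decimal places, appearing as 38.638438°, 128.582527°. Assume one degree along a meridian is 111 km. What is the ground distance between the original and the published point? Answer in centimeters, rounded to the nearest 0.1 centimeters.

0.8 centimeters

The latitude changed by +0.00000007° and the longitude by -0.00000002°.
N–S: 0.00000007° × 111000 m/° = 0.00777 m.
East–west at this latitude: -0.00000002° × 111000 × cos 38.6384° ≈ -0.00000002 × 86702.3 = -0.00173404 m.
Hypotenuse of the two orthogonal shifts: √(0.00777² + 0.00173404²) = 0.00796114 m.
That is 0.00796114 m = 0.79611 cm.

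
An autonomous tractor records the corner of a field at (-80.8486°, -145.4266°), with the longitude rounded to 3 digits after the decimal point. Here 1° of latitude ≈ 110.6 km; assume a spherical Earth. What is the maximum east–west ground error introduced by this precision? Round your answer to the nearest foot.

29 feet

Rounding to 3 decimal places leaves the longitude within ±0.0005° of the true value.
At latitude 80.8486° a degree of longitude spans 110600 m × cos 80.8486° = 110600 × 0.1590 ≈ 17590.2 m.
So at most 0.0005° × 17590.2 ≈ 8.79512 m east–west.
Converting: 8.79512 m × 3.2808 ft/m ≈ 28.855 ft.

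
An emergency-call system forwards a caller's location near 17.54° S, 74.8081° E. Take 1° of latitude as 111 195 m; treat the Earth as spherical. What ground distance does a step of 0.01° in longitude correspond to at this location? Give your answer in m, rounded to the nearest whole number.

At 17.54° a degree of longitude is 111195 × cos 17.54° ≈ 106025 m, so 0.01° corresponds to 1060.25 m.

1060 m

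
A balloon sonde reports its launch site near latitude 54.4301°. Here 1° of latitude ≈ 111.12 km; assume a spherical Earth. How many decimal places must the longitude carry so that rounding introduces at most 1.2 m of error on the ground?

At 54.4301° one degree of longitude covers 111120 × cos 54.4301° ≈ 111120 × 0.5817 ≈ 64638 m.
With N decimal places the half-ulp bound is 0.5·10⁻ᴺ°, or 0.5·10⁻ᴺ × 64638 m on the ground.
Setting 32319 × 10⁻ᴺ ≤ 1.2 gives 10ᴺ ≥ 2.693e+04, i.e. N ≥ 4.43.
At 4 places the error can reach 3.23 m, but 5 places keeps it to 0.323 m.

5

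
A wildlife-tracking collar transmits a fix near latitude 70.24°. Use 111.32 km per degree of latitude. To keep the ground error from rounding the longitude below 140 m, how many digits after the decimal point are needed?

At 70.24° one degree of longitude covers 111320 × cos 70.24° ≈ 111320 × 0.3381 ≈ 37635.2 m.
N decimal places → at most half a unit in the last place, 0.5 × 10⁻ᴺ° = 37635.2/2 × 10⁻ᴺ m.
Need 0.5 × 37635.2 × 10⁻ᴺ ≤ 140 → 10⁻ᴺ ≤ 7.440e-03, so N ≥ 2.13.
N = 2 would give 188 m (too coarse); N = 3 gives 18.8 m ≤ 140 m.

3 decimal places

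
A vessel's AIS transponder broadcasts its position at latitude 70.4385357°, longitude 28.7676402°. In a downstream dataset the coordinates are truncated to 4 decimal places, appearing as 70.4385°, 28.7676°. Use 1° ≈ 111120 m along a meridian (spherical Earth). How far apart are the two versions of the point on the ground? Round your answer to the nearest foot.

14 feet

The latitude changed by +0.0000357° and the longitude by +0.0000402°.
N–S: 0.0000357° × 111120 m/° = 3.96698 m.
E–W at 70.4385°: 0.0000402° × 111120 × cos 70.4385° = 0.0000402 × 111120 × 0.3348 ≈ 1.49564 m.
Combined displacement = (3.96698² + 1.49564²)^½ ≈ 4.23956 m.
In feet: 4.23956 m ÷ 0.3048 ≈ 13.909 ft.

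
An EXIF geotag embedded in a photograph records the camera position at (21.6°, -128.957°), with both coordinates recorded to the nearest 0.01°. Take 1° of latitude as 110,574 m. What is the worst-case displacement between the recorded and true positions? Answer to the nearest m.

755 m

Rounding to 2 decimal places leaves each coordinate within ±0.005° of the true value.
North–south component: 0.005° × 110574 = 552.87 m.
Longitude error → 0.005 × 110574 × cos 21.6° = 0.005 × 110574 × 0.9298 ≈ 514.046 m.
Combining orthogonally: (552.87² + 514.046²)^½ ≈ 754.923 m.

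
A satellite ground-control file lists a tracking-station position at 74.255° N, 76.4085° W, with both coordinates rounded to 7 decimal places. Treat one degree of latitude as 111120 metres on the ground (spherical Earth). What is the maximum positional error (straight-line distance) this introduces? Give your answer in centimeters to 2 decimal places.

Rounding to 7 decimal places leaves each coordinate within ±5e-08° of the true value.
N–S: 5e-08° × 111120 m/° = 0.005556 m.
Longitude error → 5e-08 × 111120 × cos 74.255° = 5e-08 × 111120 × 0.2714 ≈ 0.00150766 m.
Worst case both components are at the extreme and orthogonal: √(0.005556² + 0.00150766²) ≈ 0.00575692 m.
That is 0.00575692 m = 0.57569 cm.

0.58 centimeters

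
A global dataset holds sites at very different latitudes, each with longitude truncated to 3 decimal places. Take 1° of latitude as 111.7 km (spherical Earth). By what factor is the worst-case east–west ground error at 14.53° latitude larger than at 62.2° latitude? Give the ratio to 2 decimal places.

2.08

Truncating at 3 decimal places can drop up to a full unit in the last place, so the longitude may be off by as much as 0.001°.
At 14.53°: 0.001° × 111700 × cos 14.53° = 0.001 × 111700 × 0.9680 ≈ 108.13 m.
Error at 62.2° = 0.001° × 111700 × cos 62.2° ≈ 111.7 × 0.4664 = 52.095 m.
The ratio reduces to cos 14.53° / cos 62.2° = 0.9680/0.4664 ≈ 2.0756.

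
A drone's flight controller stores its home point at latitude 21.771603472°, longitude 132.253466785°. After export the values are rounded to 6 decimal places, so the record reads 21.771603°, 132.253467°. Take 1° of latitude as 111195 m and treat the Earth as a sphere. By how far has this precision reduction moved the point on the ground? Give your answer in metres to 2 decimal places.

Δlat = 21.771603472 − 21.771603 = +0.000000472°; Δlon = 132.253466785 − 132.253467 = -0.000000215°.
North–south shift: 0.000000472 × 111195 = 0.052484 m.
E–W at 21.7716°: -0.000000215° × 111195 × cos 21.7716° = -0.000000215 × 111195 × 0.9287 ≈ -0.0222016 m.
Distance: √(0.052484² + 0.0222016²) ≈ 0.0569867 m.

0.06 metres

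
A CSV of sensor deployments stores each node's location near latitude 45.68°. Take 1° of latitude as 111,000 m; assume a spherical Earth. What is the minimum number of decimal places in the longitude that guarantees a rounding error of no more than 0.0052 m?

7 decimal places

At 45.68° one degree of longitude covers 111000 × cos 45.68° ≈ 111000 × 0.6987 ≈ 77551.8 m.
N decimal places → at most half a unit in the last place, 0.5 × 10⁻ᴺ° = 77551.8/2 × 10⁻ᴺ m.
Need 0.5 × 77551.8 × 10⁻ᴺ ≤ 0.0052 → 10⁻ᴺ ≤ 1.341e-07, so N ≥ 6.87.
At 6 places the error can reach 0.0388 m, but 7 places keeps it to 0.00388 m.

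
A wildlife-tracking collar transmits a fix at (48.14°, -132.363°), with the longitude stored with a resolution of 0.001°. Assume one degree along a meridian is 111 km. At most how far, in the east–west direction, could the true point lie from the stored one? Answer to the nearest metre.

37 metres

With a 0.001° grid the true value lies within half a step, ±0.001°/2 = ±0.0005°, of the stored one.
Parallels shrink by cos φ, so at 48.14° a degree of longitude is 111000 × 0.6673 ≈ 74071.7 m.
Maximum E–W displacement: 0.0005 × 74071.7 = 37.0359 m.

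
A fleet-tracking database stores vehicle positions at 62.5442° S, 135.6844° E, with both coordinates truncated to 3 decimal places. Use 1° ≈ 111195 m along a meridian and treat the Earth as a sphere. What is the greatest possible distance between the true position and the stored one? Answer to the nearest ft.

402 ft

Truncating at 3 decimal places can drop up to a full unit in the last place, so each coordinate may be off by as much as 0.001°.
N–S: 0.001° × 111195 m/° = 111.195 m.
East–west component at 62.5442°: 0.001° × 111195 × cos 62.5442° ≈ 0.001 × 51268 ≈ 51.268 m.
Combining orthogonally: (111.195² + 51.268²)^½ ≈ 122.445 m.
Converting: 122.445 m × 3.2808 ft/m ≈ 401.72 ft.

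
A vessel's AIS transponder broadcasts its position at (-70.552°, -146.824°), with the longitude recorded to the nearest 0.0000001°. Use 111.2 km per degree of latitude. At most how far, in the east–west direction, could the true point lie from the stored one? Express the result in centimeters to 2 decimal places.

0.19 centimeters

Rounding to 7 decimal places leaves the longitude within ±5e-08° of the true value.
At latitude 70.552° a degree of longitude spans 111200 m × cos 70.552° = 111200 × 0.3330 ≈ 37024.2 m.
East–west error: 5e-08° × 37024.2 m/° ≈ 0.00185121 m.
That is 0.00185121 m = 0.18512 cm.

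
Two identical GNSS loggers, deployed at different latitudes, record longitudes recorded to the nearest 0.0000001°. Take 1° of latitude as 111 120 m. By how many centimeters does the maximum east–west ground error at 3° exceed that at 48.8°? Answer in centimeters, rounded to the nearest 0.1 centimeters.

Rounding to 7 decimal places leaves the longitude within ±5e-08° of the true value.
At 3°: 5e-08° × 111120 × cos 3° = 5e-08 × 111120 × 0.9986 ≈ 0.0055484 m.
At 48.8°: 5e-08° × 111120 × cos 48.8° = 5e-08 × 111120 × 0.6587 ≈ 0.0036597 m.
So the lower-latitude error exceeds the higher by 0.0055484 − 0.0036597 = 0.0018887 m.
That is 0.00188871 m = 0.18887 cm.

0.2 centimeters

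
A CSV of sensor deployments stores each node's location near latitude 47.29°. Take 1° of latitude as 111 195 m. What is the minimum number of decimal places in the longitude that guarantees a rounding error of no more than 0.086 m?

6

At 47.29° one degree of longitude covers 111195 × cos 47.29° ≈ 111195 × 0.6783 ≈ 75422.2 m.
Rounding to N decimal places gives at most 0.5 × 10⁻ᴺ degrees of error, i.e. 0.5 × 10⁻ᴺ × 75422.2 m.
Need 0.5 × 75422.2 × 10⁻ᴺ ≤ 0.086 → 10⁻ᴺ ≤ 2.280e-06, so N ≥ 5.64.
At 5 places the error can reach 0.377 m, but 6 places keeps it to 0.0377 m.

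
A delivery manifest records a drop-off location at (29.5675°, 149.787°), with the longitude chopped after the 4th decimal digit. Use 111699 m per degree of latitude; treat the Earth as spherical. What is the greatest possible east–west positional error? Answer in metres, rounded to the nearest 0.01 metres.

Truncating at 4 decimal places can drop up to a full unit in the last place, so the longitude may be off by as much as 0.0001°.
One degree of longitude at 29.5675° is 111699 × cos 29.5675° ≈ 111699 × 0.8698 = 97153 m.
So at most 0.0001° × 97153 ≈ 9.7153 m east–west.

9.72 metres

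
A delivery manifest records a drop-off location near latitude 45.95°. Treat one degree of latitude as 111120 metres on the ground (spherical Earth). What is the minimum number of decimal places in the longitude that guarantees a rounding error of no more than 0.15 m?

At 45.95° one degree of longitude covers 111120 × cos 45.95° ≈ 111120 × 0.6953 ≈ 77260.2 m.
N decimal places → at most half a unit in the last place, 0.5 × 10⁻ᴺ° = 77260.2/2 × 10⁻ᴺ m.
Setting 38630.1 × 10⁻ᴺ ≤ 0.15 gives 10ᴺ ≥ 2.575e+05, i.e. N ≥ 5.41.
N = 5 would give 0.386 m (too coarse); N = 6 gives 0.0386 m ≤ 0.15 m.

6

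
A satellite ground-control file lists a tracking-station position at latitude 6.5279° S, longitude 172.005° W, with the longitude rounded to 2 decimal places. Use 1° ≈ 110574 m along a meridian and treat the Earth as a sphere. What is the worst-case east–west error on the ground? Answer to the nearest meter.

Rounding to 2 decimal places leaves the longitude within ±0.005° of the true value.
Parallels shrink by cos φ, so at 6.5279° a degree of longitude is 110574 × 0.9935 ≈ 109857 m.
East–west error: 0.005° × 109857 m/° ≈ 549.286 m.

549 meters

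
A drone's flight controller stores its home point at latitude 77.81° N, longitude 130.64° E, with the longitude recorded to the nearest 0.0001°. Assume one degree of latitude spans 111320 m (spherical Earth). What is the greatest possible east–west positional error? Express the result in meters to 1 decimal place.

1.2 meters

Rounding to 4 decimal places leaves the longitude within ±5e-05° of the true value.
At latitude 77.81° a degree of longitude spans 111320 m × cos 77.81° = 111320 × 0.2112 ≈ 23505.7 m.
So at most 5e-05° × 23505.7 ≈ 1.17528 m east–west.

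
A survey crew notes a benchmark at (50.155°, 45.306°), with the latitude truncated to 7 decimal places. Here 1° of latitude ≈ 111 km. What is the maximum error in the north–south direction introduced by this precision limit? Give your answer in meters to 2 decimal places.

Truncating at 7 decimal places can drop up to a full unit in the last place, so the latitude may be off by as much as 1e-07°.
So the N–S error is at most 1e-07 × 111000 = 0.0111 m.

0.01 meters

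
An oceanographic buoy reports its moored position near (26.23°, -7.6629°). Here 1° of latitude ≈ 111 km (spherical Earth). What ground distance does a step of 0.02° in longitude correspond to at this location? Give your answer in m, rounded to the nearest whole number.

1991 m

0.02° of longitude at 26.23° is 0.02 × 111000 × cos 26.23° ≈ 0.02 × 99570 = 1991.4 m.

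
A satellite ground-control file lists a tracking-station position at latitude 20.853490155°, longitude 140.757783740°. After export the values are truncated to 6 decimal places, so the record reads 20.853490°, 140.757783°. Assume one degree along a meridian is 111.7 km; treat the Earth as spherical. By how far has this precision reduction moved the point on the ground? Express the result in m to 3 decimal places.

0.079 m

Δlat = 20.853490155 − 20.853490 = +0.000000155°; Δlon = 140.757783740 − 140.757783 = +0.000000740°.
N–S: 0.000000155° × 111700 m/° = 0.0173135 m.
E–W at 20.8535°: 0.000000740° × 111700 × cos 20.8535° = 0.000000740 × 111700 × 0.9345 ≈ 0.0772434 m.
Combined displacement = (0.0173135² + 0.0772434²)^½ ≈ 0.07916 m.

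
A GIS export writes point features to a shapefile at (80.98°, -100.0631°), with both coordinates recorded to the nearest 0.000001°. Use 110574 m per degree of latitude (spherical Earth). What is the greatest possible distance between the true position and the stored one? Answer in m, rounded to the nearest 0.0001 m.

0.0560 m

Rounding to 6 decimal places leaves each coordinate within ±5e-07° of the true value.
North–south component: 5e-07° × 110574 = 0.055287 m.
Longitude error → 5e-07 × 110574 × cos 80.98° = 5e-07 × 110574 × 0.1568 ≈ 0.00866785 m.
The two errors are perpendicular, so the maximum displacement is √(0.055287² + 0.00866785²) ≈ 0.0559623 m.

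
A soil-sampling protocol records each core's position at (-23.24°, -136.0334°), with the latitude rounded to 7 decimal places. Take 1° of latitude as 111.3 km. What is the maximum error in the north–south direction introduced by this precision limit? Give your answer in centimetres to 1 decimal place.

0.6 centimetres

Rounding to 7 decimal places leaves the latitude within ±5e-08° of the true value.
Along the meridian that is 5e-08° × 111300 m/° = 0.005565 m.
That is 0.005565 m = 0.5565 cm.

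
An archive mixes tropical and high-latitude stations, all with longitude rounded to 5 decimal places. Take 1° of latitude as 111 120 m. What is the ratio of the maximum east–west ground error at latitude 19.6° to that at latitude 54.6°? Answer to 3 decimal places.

1.626

Rounding to 5 decimal places leaves the longitude within ±5e-06° of the true value.
Error at 19.6° = 5e-06° × 111120 × cos 19.6° ≈ 0.5556 × 0.9421 = 0.52341 m.
At 54.6°: 5e-06° × 111120 × cos 54.6° = 5e-06 × 111120 × 0.5793 ≈ 0.32185 m.
Ratio: 0.52341 / 0.32185 = cos 19.6° / cos 54.6° ≈ 1.6263.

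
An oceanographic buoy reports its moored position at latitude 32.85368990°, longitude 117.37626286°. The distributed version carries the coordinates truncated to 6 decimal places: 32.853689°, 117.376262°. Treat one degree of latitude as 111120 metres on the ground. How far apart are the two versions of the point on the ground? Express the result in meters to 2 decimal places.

Δlat = 32.85368990 − 32.853689 = +0.00000090°; Δlon = 117.37626286 − 117.376262 = +0.00000086°.
North–south shift: 0.00000090 × 111120 = 0.100008 m.
E–W at 32.8537°: 0.00000086° × 111120 × cos 32.8537° = 0.00000086 × 111120 × 0.8401 ≈ 0.0802787 m.
Distance: √(0.100008² + 0.0802787²) ≈ 0.128243 m.

0.13 meters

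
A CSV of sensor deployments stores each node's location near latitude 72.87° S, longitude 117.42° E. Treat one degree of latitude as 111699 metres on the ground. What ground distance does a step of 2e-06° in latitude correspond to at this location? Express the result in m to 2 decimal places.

Along a meridian 2e-06° is 2e-06 × 111699 = 0.223398 m.

0.22 m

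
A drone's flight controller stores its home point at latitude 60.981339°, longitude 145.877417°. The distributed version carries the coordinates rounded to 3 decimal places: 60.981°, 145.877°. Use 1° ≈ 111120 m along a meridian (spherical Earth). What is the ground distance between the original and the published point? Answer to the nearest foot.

144 feet

Δlat = 60.981339 − 60.981 = +0.000339°; Δlon = 145.877417 − 145.877 = +0.000417°.
North–south shift: 0.000339 × 111120 = 37.6697 m.
East–west at this latitude: 0.000417° × 111120 × cos 60.981° ≈ 0.000417 × 53904.3 = 22.4781 m.
Hypotenuse of the two orthogonal shifts: √(37.6697² + 22.4781²) = 43.8665 m.
Converting: 43.8665 m × 3.2808 ft/m ≈ 143.92 ft.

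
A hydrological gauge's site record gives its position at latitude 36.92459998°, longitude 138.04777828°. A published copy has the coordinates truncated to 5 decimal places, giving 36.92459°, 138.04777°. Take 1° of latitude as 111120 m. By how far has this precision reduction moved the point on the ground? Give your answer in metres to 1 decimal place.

1.3 metres

The latitude changed by +0.00000998° and the longitude by +0.00000828°.
N–S: 0.00000998° × 111120 m/° = 1.10898 m.
E–W at 36.9246°: 0.00000828° × 111120 × cos 36.9246° = 0.00000828 × 111120 × 0.7994 ≈ 0.735532 m.
Hypotenuse of the two orthogonal shifts: √(1.10898² + 0.735532²) = 1.33073 m.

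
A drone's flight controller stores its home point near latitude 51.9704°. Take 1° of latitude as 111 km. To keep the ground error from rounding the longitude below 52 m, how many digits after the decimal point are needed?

3 decimal places

At 51.9704° one degree of longitude covers 111000 × cos 51.9704° ≈ 111000 × 0.6161 ≈ 68383.6 m.
N decimal places → at most half a unit in the last place, 0.5 × 10⁻ᴺ° = 68383.6/2 × 10⁻ᴺ m.
Setting 34191.8 × 10⁻ᴺ ≤ 52 gives 10ᴺ ≥ 657.5, i.e. N ≥ 2.82.
At 2 places the error can reach 342 m, but 3 places keeps it to 34.2 m.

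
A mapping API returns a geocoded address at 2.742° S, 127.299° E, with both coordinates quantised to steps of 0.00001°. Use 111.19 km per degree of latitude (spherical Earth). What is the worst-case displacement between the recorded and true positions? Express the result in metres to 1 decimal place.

With a 0.00001° grid the true value lies within half a step, ±0.00001°/2 = ±5e-06°, of the stored one.
North–south component: 5e-06° × 111190 = 0.55595 m.
E–W at 2.742°: 5e-06° × 111190 × cos 2.742° = 5e-06 × 111190 × 0.9989 ≈ 0.555313 m.
Worst case both components are at the extreme and orthogonal: √(0.55595² + 0.555313²) ≈ 0.785782 m.

0.8 metres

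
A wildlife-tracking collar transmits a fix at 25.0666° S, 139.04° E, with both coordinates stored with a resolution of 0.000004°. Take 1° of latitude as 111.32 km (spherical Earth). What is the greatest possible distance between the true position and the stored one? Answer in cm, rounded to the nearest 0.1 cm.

With a 0.000004° grid the true value lies within half a step, ±0.000004°/2 = ±2e-06°, of the stored one.
North–south component: 2e-06° × 111320 = 0.22264 m.
E–W at 25.0666°: 2e-06° × 111320 × cos 25.0666° = 2e-06 × 111320 × 0.9058 ≈ 0.201671 m.
Worst case both components are at the extreme and orthogonal: √(0.22264² + 0.201671²) ≈ 0.300399 m.
That is 0.300399 m = 30.04 cm.

30.0 cm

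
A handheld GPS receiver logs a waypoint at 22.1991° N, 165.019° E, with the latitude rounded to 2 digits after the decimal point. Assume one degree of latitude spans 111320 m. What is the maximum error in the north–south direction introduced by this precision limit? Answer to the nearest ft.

Rounding to 2 decimal places leaves the latitude within ±0.005° of the true value.
So the N–S error is at most 0.005 × 111320 = 556.6 m.
Converting: 556.6 m × 3.2808 ft/m ≈ 1826.1 ft.

1826 ft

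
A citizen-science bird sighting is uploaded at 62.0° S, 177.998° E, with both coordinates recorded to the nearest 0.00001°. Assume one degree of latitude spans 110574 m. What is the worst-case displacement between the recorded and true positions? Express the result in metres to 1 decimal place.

Rounding to 5 decimal places leaves each coordinate within ±5e-06° of the true value.
North–south component: 5e-06° × 110574 = 0.55287 m.
East–west component at 62°: 5e-06° × 110574 × cos 62° ≈ 5e-06 × 51911.3 ≈ 0.259557 m.
Worst case both components are at the extreme and orthogonal: √(0.55287² + 0.259557²) ≈ 0.610766 m.

0.6 metres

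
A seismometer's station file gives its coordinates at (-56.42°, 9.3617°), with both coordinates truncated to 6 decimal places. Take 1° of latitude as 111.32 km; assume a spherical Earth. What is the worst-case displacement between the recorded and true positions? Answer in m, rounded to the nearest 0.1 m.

0.1 m

Truncating at 6 decimal places can drop up to a full unit in the last place, so each coordinate may be off by as much as 1e-06°.
Latitude error → 1e-06 × 111320 = 0.11132 m along the meridian.
Longitude error → 1e-06 × 111320 × cos 56.42° = 1e-06 × 111320 × 0.5531 ≈ 0.0615712 m.
Combining orthogonally: (0.11132² + 0.0615712²)^½ ≈ 0.127213 m.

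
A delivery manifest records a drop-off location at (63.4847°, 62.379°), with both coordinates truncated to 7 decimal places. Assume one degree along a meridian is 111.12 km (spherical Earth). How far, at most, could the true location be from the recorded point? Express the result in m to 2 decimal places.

0.01 m

Truncating at 7 decimal places can drop up to a full unit in the last place, so each coordinate may be off by as much as 1e-07°.
North–south component: 1e-07° × 111120 = 0.011112 m.
Longitude error → 1e-07 × 111120 × cos 63.4847° = 1e-07 × 111120 × 0.4464 ≈ 0.00496081 m.
The two errors are perpendicular, so the maximum displacement is √(0.011112² + 0.00496081²) ≈ 0.0121691 m.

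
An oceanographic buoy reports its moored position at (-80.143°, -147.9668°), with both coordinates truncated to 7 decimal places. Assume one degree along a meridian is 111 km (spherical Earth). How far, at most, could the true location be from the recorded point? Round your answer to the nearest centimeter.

Truncating at 7 decimal places can drop up to a full unit in the last place, so each coordinate may be off by as much as 1e-07°.
North–south component: 1e-07° × 111000 = 0.0111 m.
E–W at 80.143°: 1e-07° × 111000 × cos 80.143° = 1e-07 × 111000 × 0.1712 ≈ 0.00190021 m.
Combining orthogonally: (0.0111² + 0.00190021²)^½ ≈ 0.0112615 m.
That is 0.0112615 m = 1.1261 cm.

1 centimeters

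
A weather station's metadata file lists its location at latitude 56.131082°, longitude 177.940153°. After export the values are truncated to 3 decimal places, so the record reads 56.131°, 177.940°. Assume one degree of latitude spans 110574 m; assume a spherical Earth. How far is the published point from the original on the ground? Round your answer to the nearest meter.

13 meters

The latitude changed by +0.000082° and the longitude by +0.000153°.
North–south shift: 0.000082 × 110574 = 9.06707 m.
E–W at 56.131°: 0.000153° × 110574 × cos 56.131° = 0.000153 × 110574 × 0.5573 ≈ 9.42823 m.
Combined displacement = (9.06707² + 9.42823²)^½ ≈ 13.0806 m.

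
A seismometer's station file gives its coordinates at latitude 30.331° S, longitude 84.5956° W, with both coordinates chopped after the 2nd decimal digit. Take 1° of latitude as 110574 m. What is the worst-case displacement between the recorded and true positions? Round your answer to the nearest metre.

1461 metres

Truncating at 2 decimal places can drop up to a full unit in the last place, so each coordinate may be off by as much as 0.01°.
North–south component: 0.01° × 110574 = 1105.74 m.
E–W at 30.331°: 0.01° × 110574 × cos 30.331° = 0.01 × 110574 × 0.8631 ≈ 954.389 m.
The two errors are perpendicular, so the maximum displacement is √(1105.74² + 954.389²) ≈ 1460.66 m.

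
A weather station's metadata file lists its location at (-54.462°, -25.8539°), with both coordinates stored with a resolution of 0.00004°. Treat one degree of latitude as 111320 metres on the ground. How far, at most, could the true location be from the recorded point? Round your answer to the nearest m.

3 m

With a 0.00004° grid the true value lies within half a step, ±0.00004°/2 = ±2e-05°, of the stored one.
North–south component: 2e-05° × 111320 = 2.2264 m.
Longitude error → 2e-05 × 111320 × cos 54.462° = 2e-05 × 111320 × 0.5812 ≈ 1.29408 m.
Worst case both components are at the extreme and orthogonal: √(2.2264² + 1.29408²) ≈ 2.57517 m.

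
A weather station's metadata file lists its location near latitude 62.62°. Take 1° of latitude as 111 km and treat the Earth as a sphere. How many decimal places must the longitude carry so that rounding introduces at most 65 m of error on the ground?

3

At 62.62° one degree of longitude covers 111000 × cos 62.62° ≈ 111000 × 0.4599 ≈ 51047.8 m.
Rounding to N decimal places gives at most 0.5 × 10⁻ᴺ degrees of error, i.e. 0.5 × 10⁻ᴺ × 51047.8 m.
Setting 25523.9 × 10⁻ᴺ ≤ 65 gives 10ᴺ ≥ 392.7, i.e. N ≥ 2.59.
At 2 places the error can reach 255 m, but 3 places keeps it to 25.5 m.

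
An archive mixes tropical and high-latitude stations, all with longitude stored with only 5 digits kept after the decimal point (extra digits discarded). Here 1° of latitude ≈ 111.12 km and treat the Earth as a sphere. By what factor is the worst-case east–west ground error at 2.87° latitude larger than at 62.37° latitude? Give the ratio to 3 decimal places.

Truncating at 5 decimal places can drop up to a full unit in the last place, so the longitude may be off by as much as 1e-05°.
Error at 2.87° = 1e-05° × 111120 × cos 2.87° ≈ 1.1112 × 0.9987 = 1.1098 m.
Error at 62.37° = 1e-05° × 111120 × cos 62.37° ≈ 1.1112 × 0.4638 = 0.51533 m.
The ratio reduces to cos 2.87° / cos 62.37° = 0.9987/0.4638 ≈ 2.1536.

2.154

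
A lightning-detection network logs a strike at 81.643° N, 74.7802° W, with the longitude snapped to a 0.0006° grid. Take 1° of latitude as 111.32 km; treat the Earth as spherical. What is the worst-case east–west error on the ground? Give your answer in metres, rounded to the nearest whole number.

With a 0.0006° grid the true value lies within half a step, ±0.0006°/2 = ±0.0003°, of the stored one.
At latitude 81.643° a degree of longitude spans 111320 m × cos 81.643° = 111320 × 0.1453 ≈ 16179.3 m.
So at most 0.0003° × 16179.3 ≈ 4.85379 m east–west.

5 metres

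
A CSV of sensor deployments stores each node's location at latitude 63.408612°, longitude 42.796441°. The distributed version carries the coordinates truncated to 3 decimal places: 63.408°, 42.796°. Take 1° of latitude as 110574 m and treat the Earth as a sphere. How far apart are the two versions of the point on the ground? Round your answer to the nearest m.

The latitude changed by +0.000612° and the longitude by +0.000441°.
North–south shift: 0.000612 × 110574 = 67.6713 m.
East–west at this latitude: 0.000441° × 110574 × cos 63.408° ≈ 0.000441 × 49496.7 = 21.828 m.
Hypotenuse of the two orthogonal shifts: √(67.6713² + 21.828²) = 71.1046 m.

71 m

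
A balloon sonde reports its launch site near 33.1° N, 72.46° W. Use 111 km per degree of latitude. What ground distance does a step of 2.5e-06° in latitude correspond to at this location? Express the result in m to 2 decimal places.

0.28 m

2.5e-06° × 111000 m/° = 0.2775 m.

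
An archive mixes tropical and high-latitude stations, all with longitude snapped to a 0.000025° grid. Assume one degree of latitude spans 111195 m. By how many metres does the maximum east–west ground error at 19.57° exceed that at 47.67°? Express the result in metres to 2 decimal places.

With a 0.000025° grid the true value lies within half a step, ±0.000025°/2 = ±1.25e-05°, of the stored one.
At 19.57°: 1.25e-05° × 111195 × cos 19.57° = 1.25e-05 × 111195 × 0.9422 ≈ 1.3096 m.
At 47.67°: 1.25e-05° × 111195 × cos 47.67° = 1.25e-05 × 111195 × 0.6734 ≈ 0.93598 m.
So the lower-latitude error exceeds the higher by 1.3096 − 0.93598 = 0.37366 m.

0.37 metres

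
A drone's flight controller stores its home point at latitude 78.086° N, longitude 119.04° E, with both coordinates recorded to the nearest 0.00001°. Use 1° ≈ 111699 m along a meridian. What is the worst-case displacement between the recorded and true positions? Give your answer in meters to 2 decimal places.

Rounding to 5 decimal places leaves each coordinate within ±5e-06° of the true value.
N–S: 5e-06° × 111699 m/° = 0.558495 m.
East–west component at 78.086°: 5e-06° × 111699 × cos 78.086° ≈ 5e-06 × 23059.5 ≈ 0.115298 m.
Worst case both components are at the extreme and orthogonal: √(0.558495² + 0.115298²) ≈ 0.570272 m.

0.57 meters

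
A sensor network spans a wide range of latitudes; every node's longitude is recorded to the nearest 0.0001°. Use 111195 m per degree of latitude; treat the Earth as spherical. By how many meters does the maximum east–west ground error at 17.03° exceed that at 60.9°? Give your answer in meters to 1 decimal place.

2.6 meters

Rounding to 4 decimal places leaves the longitude within ±5e-05° of the true value.
Error at 17.03° = 5e-05° × 111195 × cos 17.03° ≈ 5.5598 × 0.9562 = 5.316 m.
Error at 60.9° = 5e-05° × 111195 × cos 60.9° ≈ 5.5598 × 0.4863 = 2.7039 m.
So the lower-latitude error exceeds the higher by 5.316 − 2.7039 = 2.6121 m.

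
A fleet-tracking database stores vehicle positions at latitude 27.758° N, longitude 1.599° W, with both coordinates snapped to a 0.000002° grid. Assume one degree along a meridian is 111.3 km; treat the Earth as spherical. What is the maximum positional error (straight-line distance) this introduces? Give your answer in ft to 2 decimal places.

With a 0.000002° grid the true value lies within half a step, ±0.000002°/2 = ±1e-06°, of the stored one.
North–south component: 1e-06° × 111300 = 0.1113 m.
East–west component at 27.758°: 1e-06° × 111300 × cos 27.758° ≈ 1e-06 × 98491.9 ≈ 0.0984919 m.
Combining orthogonally: (0.1113² + 0.0984919²)^½ ≈ 0.148621 m.
Converting: 0.148621 m × 3.2808 ft/m ≈ 0.4876 ft.

0.49 ft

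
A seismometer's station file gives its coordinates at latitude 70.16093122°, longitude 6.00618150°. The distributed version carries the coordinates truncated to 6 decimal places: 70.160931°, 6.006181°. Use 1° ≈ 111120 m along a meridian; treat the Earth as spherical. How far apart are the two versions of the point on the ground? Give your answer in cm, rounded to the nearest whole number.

Δlat = 70.16093122 − 70.160931 = +0.00000022°; Δlon = 6.00618150 − 6.006181 = +0.00000050°.
North–south shift: 0.00000022 × 111120 = 0.0244464 m.
East–west at this latitude: 0.00000050° × 111120 × cos 70.1609° ≈ 0.00000050 × 37711.8 = 0.0188559 m.
Distance: √(0.0244464² + 0.0188559²) ≈ 0.0308735 m.
That is 0.0308735 m = 3.0873 cm.

3 cm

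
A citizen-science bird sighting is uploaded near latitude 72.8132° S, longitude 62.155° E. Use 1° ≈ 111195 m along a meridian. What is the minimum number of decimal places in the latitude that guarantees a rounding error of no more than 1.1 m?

One degree of latitude covers 111195 m.
N decimal places → at most half a unit in the last place, 0.5 × 10⁻ᴺ° = 111195/2 × 10⁻ᴺ m.
Setting 55597.5 × 10⁻ᴺ ≤ 1.1 gives 10ᴺ ≥ 5.054e+04, i.e. N ≥ 4.70.
N = 4 would give 5.56 m (too coarse); N = 5 gives 0.556 m ≤ 1.1 m.

5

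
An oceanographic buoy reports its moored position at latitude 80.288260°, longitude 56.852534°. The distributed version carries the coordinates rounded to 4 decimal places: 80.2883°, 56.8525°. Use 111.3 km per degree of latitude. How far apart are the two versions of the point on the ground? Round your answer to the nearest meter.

Δlat = 80.288260 − 80.2883 = -0.000040°; Δlon = 56.852534 − 56.8525 = +0.000034°.
N–S: -0.000040° × 111300 m/° = -4.452 m.
E–W at 80.2883°: 0.000034° × 111300 × cos 80.2883° = 0.000034 × 111300 × 0.1687 ≈ 0.638359 m.
Distance: √(4.452² + 0.638359²) ≈ 4.49753 m.

4 meters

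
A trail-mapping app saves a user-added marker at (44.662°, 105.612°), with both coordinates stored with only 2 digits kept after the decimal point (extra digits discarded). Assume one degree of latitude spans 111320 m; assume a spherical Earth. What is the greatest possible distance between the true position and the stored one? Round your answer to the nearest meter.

1366 meters

Truncating at 2 decimal places can drop up to a full unit in the last place, so each coordinate may be off by as much as 0.01°.
Latitude error → 0.01 × 111320 = 1113.2 m along the meridian.
E–W at 44.662°: 0.01° × 111320 × cos 44.662° = 0.01 × 111320 × 0.7113 ≈ 791.781 m.
Worst case both components are at the extreme and orthogonal: √(1113.2² + 791.781²) ≈ 1366.06 m.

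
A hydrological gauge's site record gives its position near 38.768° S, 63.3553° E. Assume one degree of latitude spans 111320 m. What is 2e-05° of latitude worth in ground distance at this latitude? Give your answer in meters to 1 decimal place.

2.2 meters

Along a meridian 2e-05° is 2e-05 × 111320 = 2.2264 m.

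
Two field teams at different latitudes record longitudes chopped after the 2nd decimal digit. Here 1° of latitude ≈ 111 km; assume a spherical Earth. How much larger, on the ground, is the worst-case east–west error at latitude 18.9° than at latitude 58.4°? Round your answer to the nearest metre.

469 metres

Truncating at 2 decimal places can drop up to a full unit in the last place, so the longitude may be off by as much as 0.01°.
Error at 18.9° = 0.01° × 111000 × cos 18.9° ≈ 1110 × 0.9461 = 1050.2 m.
At 58.4°: 0.01° × 111000 × cos 58.4° = 0.01 × 111000 × 0.5240 ≈ 581.62 m.
Difference: 1050.2 − 581.62 = 468.53 m.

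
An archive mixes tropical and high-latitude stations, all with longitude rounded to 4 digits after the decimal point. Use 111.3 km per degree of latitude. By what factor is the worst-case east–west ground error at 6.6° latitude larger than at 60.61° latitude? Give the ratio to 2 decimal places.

2.02

Rounding to 4 decimal places leaves the longitude within ±5e-05° of the true value.
Error at 6.6° = 5e-05° × 111300 × cos 6.6° ≈ 5.565 × 0.9934 = 5.5281 m.
At 60.61°: 5e-05° × 111300 × cos 60.61° = 5e-05 × 111300 × 0.4908 ≈ 2.731 m.
Ratio: 5.5281 / 2.731 = cos 6.6° / cos 60.61° ≈ 2.0242.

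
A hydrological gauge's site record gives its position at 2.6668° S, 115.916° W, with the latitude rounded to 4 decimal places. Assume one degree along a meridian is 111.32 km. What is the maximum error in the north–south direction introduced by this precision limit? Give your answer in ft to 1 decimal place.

18.3 ft

Rounding to 4 decimal places leaves the latitude within ±5e-05° of the true value.
North–south distance: 5e-05° × 111320 m/° = 5.566 m.
In feet: 5.566 m ÷ 0.3048 ≈ 18.261 ft.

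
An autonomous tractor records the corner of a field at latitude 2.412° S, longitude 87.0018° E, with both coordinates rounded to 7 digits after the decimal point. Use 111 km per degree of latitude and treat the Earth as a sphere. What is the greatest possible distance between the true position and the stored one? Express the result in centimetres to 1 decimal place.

Rounding to 7 decimal places leaves each coordinate within ±5e-08° of the true value.
N–S: 5e-08° × 111000 m/° = 0.00555 m.
East–west component at 2.412°: 5e-08° × 111000 × cos 2.412° ≈ 5e-08 × 110902 ≈ 0.00554508 m.
The two errors are perpendicular, so the maximum displacement is √(0.00555² + 0.00554508²) ≈ 0.00784541 m.
That is 0.00784541 m = 0.78454 cm.

0.8 centimetres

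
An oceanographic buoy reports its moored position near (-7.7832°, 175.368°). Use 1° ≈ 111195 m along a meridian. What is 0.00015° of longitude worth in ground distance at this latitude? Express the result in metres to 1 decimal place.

16.5 metres

0.00015° of longitude at 7.7832° is 0.00015 × 111195 × cos 7.7832° ≈ 0.00015 × 110171 = 16.5256 m.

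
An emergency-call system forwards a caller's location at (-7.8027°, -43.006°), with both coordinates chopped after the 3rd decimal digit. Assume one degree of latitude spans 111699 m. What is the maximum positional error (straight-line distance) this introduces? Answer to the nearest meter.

157 meters

Truncating at 3 decimal places can drop up to a full unit in the last place, so each coordinate may be off by as much as 0.001°.
North–south component: 0.001° × 111699 = 111.699 m.
Longitude error → 0.001 × 111699 × cos 7.8027° = 0.001 × 111699 × 0.9907 ≈ 110.665 m.
Combining orthogonally: (111.699² + 110.665²)^½ ≈ 157.237 m.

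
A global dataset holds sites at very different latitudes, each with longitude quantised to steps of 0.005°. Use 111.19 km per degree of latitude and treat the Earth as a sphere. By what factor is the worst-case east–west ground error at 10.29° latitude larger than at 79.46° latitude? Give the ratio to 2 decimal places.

With a 0.005° grid the true value lies within half a step, ±0.005°/2 = ±0.0025°, of the stored one.
At 10.29°: 0.0025° × 111190 × cos 10.29° = 0.0025 × 111190 × 0.9839 ≈ 273.5 m.
Error at 79.46° = 0.0025° × 111190 × cos 79.46° ≈ 277.98 × 0.1829 = 50.848 m.
The ratio reduces to cos 10.29° / cos 79.46° = 0.9839/0.1829 ≈ 5.3789.

5.38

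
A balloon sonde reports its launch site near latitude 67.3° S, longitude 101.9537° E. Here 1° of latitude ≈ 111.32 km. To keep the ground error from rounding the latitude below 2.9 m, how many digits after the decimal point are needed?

One degree of latitude covers 111320 m.
N decimal places → at most half a unit in the last place, 0.5 × 10⁻ᴺ° = 111320/2 × 10⁻ᴺ m.
Setting 55660 × 10⁻ᴺ ≤ 2.9 gives 10ᴺ ≥ 1.919e+04, i.e. N ≥ 4.28.
N = 4 would give 5.57 m (too coarse); N = 5 gives 0.557 m ≤ 2.9 m.

5 decimal places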